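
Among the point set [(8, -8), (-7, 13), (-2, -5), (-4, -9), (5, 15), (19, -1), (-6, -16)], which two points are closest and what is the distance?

Computing all pairwise distances among 7 points:

d((8, -8), (-7, 13)) = 25.807
d((8, -8), (-2, -5)) = 10.4403
d((8, -8), (-4, -9)) = 12.0416
d((8, -8), (5, 15)) = 23.1948
d((8, -8), (19, -1)) = 13.0384
d((8, -8), (-6, -16)) = 16.1245
d((-7, 13), (-2, -5)) = 18.6815
d((-7, 13), (-4, -9)) = 22.2036
d((-7, 13), (5, 15)) = 12.1655
d((-7, 13), (19, -1)) = 29.5296
d((-7, 13), (-6, -16)) = 29.0172
d((-2, -5), (-4, -9)) = 4.4721 <-- minimum
d((-2, -5), (5, 15)) = 21.1896
d((-2, -5), (19, -1)) = 21.3776
d((-2, -5), (-6, -16)) = 11.7047
d((-4, -9), (5, 15)) = 25.632
d((-4, -9), (19, -1)) = 24.3516
d((-4, -9), (-6, -16)) = 7.2801
d((5, 15), (19, -1)) = 21.2603
d((5, 15), (-6, -16)) = 32.8938
d((19, -1), (-6, -16)) = 29.1548

Closest pair: (-2, -5) and (-4, -9) with distance 4.4721

The closest pair is (-2, -5) and (-4, -9) with Euclidean distance 4.4721. For 7 points, brute-force pairwise comparison is shown above. For large n, the divide-and-conquer algorithm (sort by x, recurse on halves, check the dividing strip) achieves O(n log n).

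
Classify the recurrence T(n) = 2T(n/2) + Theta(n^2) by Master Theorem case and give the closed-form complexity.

Master Theorem for T(n) = 2T(n/2) + O(n^2):

a = 2, b = 2, c = 2
log_b(a) = log_2(2) = 1.0000

Case 3: c = 2 > log_2(2) = 1.0000
T(n) = O(n^2) = O(n^2)

For T(n) = 2T(n/2) + O(n^2): log_2(2) = 1.0000. This is Case 3 of the Master Theorem (c > log_b(a), work dominated by root), giving O(n^2).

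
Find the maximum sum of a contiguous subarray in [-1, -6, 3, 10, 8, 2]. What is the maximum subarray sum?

Using Kadane's algorithm on [-1, -6, 3, 10, 8, 2]:

Scanning through the array:
Position 1 (value -6): max_ending_here = -6, max_so_far = -1
Position 2 (value 3): max_ending_here = 3, max_so_far = 3
Position 3 (value 10): max_ending_here = 13, max_so_far = 13
Position 4 (value 8): max_ending_here = 21, max_so_far = 21
Position 5 (value 2): max_ending_here = 23, max_so_far = 23

Maximum subarray: [3, 10, 8, 2]
Maximum sum: 23

The maximum subarray is [3, 10, 8, 2] with sum 23. This subarray runs from index 2 to index 5.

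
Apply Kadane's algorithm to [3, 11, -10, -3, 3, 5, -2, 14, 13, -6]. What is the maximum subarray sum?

Using Kadane's algorithm on [3, 11, -10, -3, 3, 5, -2, 14, 13, -6]:

Scanning through the array:
Position 1 (value 11): max_ending_here = 14, max_so_far = 14
Position 2 (value -10): max_ending_here = 4, max_so_far = 14
Position 3 (value -3): max_ending_here = 1, max_so_far = 14
Position 4 (value 3): max_ending_here = 4, max_so_far = 14
Position 5 (value 5): max_ending_here = 9, max_so_far = 14
Position 6 (value -2): max_ending_here = 7, max_so_far = 14
Position 7 (value 14): max_ending_here = 21, max_so_far = 21
Position 8 (value 13): max_ending_here = 34, max_so_far = 34
Position 9 (value -6): max_ending_here = 28, max_so_far = 34

Maximum subarray: [3, 11, -10, -3, 3, 5, -2, 14, 13]
Maximum sum: 34

The maximum subarray is [3, 11, -10, -3, 3, 5, -2, 14, 13] with sum 34. This subarray runs from index 0 to index 8.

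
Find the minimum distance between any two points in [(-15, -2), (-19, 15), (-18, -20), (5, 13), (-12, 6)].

Computing all pairwise distances among 5 points:

d((-15, -2), (-19, 15)) = 17.4642
d((-15, -2), (-18, -20)) = 18.2483
d((-15, -2), (5, 13)) = 25.0
d((-15, -2), (-12, 6)) = 8.544 <-- minimum
d((-19, 15), (-18, -20)) = 35.0143
d((-19, 15), (5, 13)) = 24.0832
d((-19, 15), (-12, 6)) = 11.4018
d((-18, -20), (5, 13)) = 40.2244
d((-18, -20), (-12, 6)) = 26.6833
d((5, 13), (-12, 6)) = 18.3848

Closest pair: (-15, -2) and (-12, 6) with distance 8.544

The closest pair is (-15, -2) and (-12, 6) with Euclidean distance 8.544. For 5 points, brute-force pairwise comparison is shown above. For large n, the divide-and-conquer algorithm (sort by x, recurse on halves, check the dividing strip) achieves O(n log n).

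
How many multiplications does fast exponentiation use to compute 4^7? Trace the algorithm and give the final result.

Computing 4^7 by squaring (build up from 4^1; each line after the first costs one multiplication):

4^1 = 4
4^2 = (4^1)^2 = 4^2 = 16
4^3 = 4 * 4^2 = 4 * 16 = 64
4^6 = (4^3)^2 = 64^2 = 4096
4^7 = 4 * 4^6 = 4 * 4096 = 16384

Result: 16384
Multiplications needed: 4 (4 lines after 4^1)

4^7 = 16384. Using exponentiation by squaring, this requires 4 multiplications. The key idea: if the exponent is even, square the half-power; if odd, multiply by the base once.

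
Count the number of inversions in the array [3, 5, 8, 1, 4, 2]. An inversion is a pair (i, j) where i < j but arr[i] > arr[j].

Finding inversions in [3, 5, 8, 1, 4, 2]:

(0, 3): arr[0]=3 > arr[3]=1
(0, 5): arr[0]=3 > arr[5]=2
(1, 3): arr[1]=5 > arr[3]=1
(1, 4): arr[1]=5 > arr[4]=4
(1, 5): arr[1]=5 > arr[5]=2
(2, 3): arr[2]=8 > arr[3]=1
(2, 4): arr[2]=8 > arr[4]=4
(2, 5): arr[2]=8 > arr[5]=2
(4, 5): arr[4]=4 > arr[5]=2

Total inversions: 9

The array has 9 inversion(s): (0,3), (0,5), (1,3), (1,4), (1,5), (2,3), (2,4), (2,5), (4,5). Each pair (i,j) satisfies i < j and arr[i] > arr[j].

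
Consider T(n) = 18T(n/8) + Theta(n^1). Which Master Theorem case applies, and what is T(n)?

Master Theorem for T(n) = 18T(n/8) + O(n^1):

a = 18, b = 8, c = 1
log_b(a) = log_8(18) = 1.3900

Case 1: c = 1 < log_8(18) = 1.3900
T(n) = O(n^(log_8 18))

For T(n) = 18T(n/8) + O(n^1): log_8(18) = 1.3900. This is Case 1 of the Master Theorem (c < log_b(a), work dominated by leaves), giving O(n^(log_8 18)).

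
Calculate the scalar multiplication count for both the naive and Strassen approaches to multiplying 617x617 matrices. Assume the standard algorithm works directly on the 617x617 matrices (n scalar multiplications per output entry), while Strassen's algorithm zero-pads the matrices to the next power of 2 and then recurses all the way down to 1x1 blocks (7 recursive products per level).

Matrix multiplication for 617x617 matrices:

Strassen's algorithm requires power-of-2 dimensions. Pad 617x617 to 1024x1024 (next power of 2).

Standard algorithm: 617^3 = 234885113 multiplications
Strassen's algorithm: 7^(log2(1024)) = 7^10 = 282475249 multiplications
Difference: 234885113 - 282475249 = -47590136 (Strassen uses MORE here due to padding overhead — for small or just-over-power-of-2 n, padding can outweigh the per-level savings)

Standard: 234885113 multiplications (617^3). Strassen: 282475249 multiplications (7^10, after padding to 1024x1024). Strassen reduces 8 recursive multiplications to 7 at each level.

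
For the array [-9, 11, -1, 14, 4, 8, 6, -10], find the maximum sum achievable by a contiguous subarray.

Using Kadane's algorithm on [-9, 11, -1, 14, 4, 8, 6, -10]:

Scanning through the array:
Position 1 (value 11): max_ending_here = 11, max_so_far = 11
Position 2 (value -1): max_ending_here = 10, max_so_far = 11
Position 3 (value 14): max_ending_here = 24, max_so_far = 24
Position 4 (value 4): max_ending_here = 28, max_so_far = 28
Position 5 (value 8): max_ending_here = 36, max_so_far = 36
Position 6 (value 6): max_ending_here = 42, max_so_far = 42
Position 7 (value -10): max_ending_here = 32, max_so_far = 42

Maximum subarray: [11, -1, 14, 4, 8, 6]
Maximum sum: 42

The maximum subarray is [11, -1, 14, 4, 8, 6] with sum 42. This subarray runs from index 1 to index 6.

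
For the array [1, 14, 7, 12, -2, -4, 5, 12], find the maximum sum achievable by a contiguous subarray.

Using Kadane's algorithm on [1, 14, 7, 12, -2, -4, 5, 12]:

Scanning through the array:
Position 1 (value 14): max_ending_here = 15, max_so_far = 15
Position 2 (value 7): max_ending_here = 22, max_so_far = 22
Position 3 (value 12): max_ending_here = 34, max_so_far = 34
Position 4 (value -2): max_ending_here = 32, max_so_far = 34
Position 5 (value -4): max_ending_here = 28, max_so_far = 34
Position 6 (value 5): max_ending_here = 33, max_so_far = 34
Position 7 (value 12): max_ending_here = 45, max_so_far = 45

Maximum subarray: [1, 14, 7, 12, -2, -4, 5, 12]
Maximum sum: 45

The maximum subarray is [1, 14, 7, 12, -2, -4, 5, 12] with sum 45. This subarray runs from index 0 to index 7.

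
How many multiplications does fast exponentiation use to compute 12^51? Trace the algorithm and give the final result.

Computing 12^51 by squaring (build up from 12^1; each line after the first costs one multiplication):

12^1 = 12
12^2 = (12^1)^2 = 12^2 = 144
12^3 = 12 * 12^2 = 12 * 144 = 1728
12^6 = (12^3)^2 = 1728^2 = 2985984
12^12 = (12^6)^2 = 2985984^2 = 8916100448256
12^24 = (12^12)^2 = 8916100448256^2 = 79496847203390844133441536
12^25 = 12 * 12^24 = 12 * 79496847203390844133441536 = 953962166440690129601298432
12^50 = (12^25)^2 = 953962166440690129601298432^2 = 910043815000214977332758527534256632492715260325658624
12^51 = 12 * 12^50 = 12 * 910043815000214977332758527534256632492715260325658624 = 10920525780002579727993102330411079589912583123907903488

Result: 10920525780002579727993102330411079589912583123907903488
Multiplications needed: 8 (8 lines after 12^1)

12^51 = 10920525780002579727993102330411079589912583123907903488. Using exponentiation by squaring, this requires 8 multiplications. The key idea: if the exponent is even, square the half-power; if odd, multiply by the base once.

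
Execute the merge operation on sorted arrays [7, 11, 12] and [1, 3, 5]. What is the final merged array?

Merging process:

Compare 7 vs 1: take 1 from right. Merged: [1]
Compare 7 vs 3: take 3 from right. Merged: [1, 3]
Compare 7 vs 5: take 5 from right. Merged: [1, 3, 5]
Append remaining from left: [7, 11, 12]. Merged: [1, 3, 5, 7, 11, 12]

Final merged array: [1, 3, 5, 7, 11, 12]
Total comparisons: 3

The merged array is [1, 3, 5, 7, 11, 12], requiring 3 comparisons. The merge step runs in O(n) time where n is the total number of elements.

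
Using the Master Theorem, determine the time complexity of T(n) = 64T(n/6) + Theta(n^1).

Master Theorem for T(n) = 64T(n/6) + O(n^1):

a = 64, b = 6, c = 1
log_b(a) = log_6(64) = 2.3211

Case 1: c = 1 < log_6(64) = 2.3211
T(n) = O(n^(log_6 64))

For T(n) = 64T(n/6) + O(n^1): log_6(64) = 2.3211. This is Case 1 of the Master Theorem (c < log_b(a), work dominated by leaves), giving O(n^(log_6 64)).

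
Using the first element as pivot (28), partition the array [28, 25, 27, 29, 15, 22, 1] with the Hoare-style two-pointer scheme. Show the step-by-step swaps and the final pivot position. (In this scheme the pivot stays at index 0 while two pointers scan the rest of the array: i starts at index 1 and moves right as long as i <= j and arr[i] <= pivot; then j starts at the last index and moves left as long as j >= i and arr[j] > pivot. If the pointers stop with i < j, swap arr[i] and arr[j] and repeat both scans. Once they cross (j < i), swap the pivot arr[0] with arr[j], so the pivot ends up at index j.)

Hoare-style two-pointer partition with pivot = 28:

Initial array: [28, 25, 27, 29, 15, 22, 1]

Pointers start at i = 1, j = 6.
i stops at index 3 (arr[3]=29 > 28), j stops at index 6 (arr[6]=1 <= 28): swap arr[3] and arr[6], array becomes [28, 25, 27, 1, 15, 22, 29]
i ends at 6, j ends at 5: the pointers have crossed (j < i), so scanning stops.

Swap pivot arr[0] with arr[5] to place pivot at position 5: [22, 25, 27, 1, 15, 28, 29]
Pivot position: 5

After partitioning with pivot 28, the array becomes [22, 25, 27, 1, 15, 28, 29]. The pivot is placed at index 5. All elements to the left of the pivot are <= 28, and all elements to the right are > 28.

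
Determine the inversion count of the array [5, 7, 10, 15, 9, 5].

Finding inversions in [5, 7, 10, 15, 9, 5]:

(1, 5): arr[1]=7 > arr[5]=5
(2, 4): arr[2]=10 > arr[4]=9
(2, 5): arr[2]=10 > arr[5]=5
(3, 4): arr[3]=15 > arr[4]=9
(3, 5): arr[3]=15 > arr[5]=5
(4, 5): arr[4]=9 > arr[5]=5

Total inversions: 6

The array has 6 inversion(s): (1,5), (2,4), (2,5), (3,4), (3,5), (4,5). Each pair (i,j) satisfies i < j and arr[i] > arr[j].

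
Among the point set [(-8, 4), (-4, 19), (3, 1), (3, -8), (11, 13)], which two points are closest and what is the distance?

Computing all pairwise distances among 5 points:

d((-8, 4), (-4, 19)) = 15.5242
d((-8, 4), (3, 1)) = 11.4018
d((-8, 4), (3, -8)) = 16.2788
d((-8, 4), (11, 13)) = 21.0238
d((-4, 19), (3, 1)) = 19.3132
d((-4, 19), (3, -8)) = 27.8927
d((-4, 19), (11, 13)) = 16.1555
d((3, 1), (3, -8)) = 9.0 <-- minimum
d((3, 1), (11, 13)) = 14.4222
d((3, -8), (11, 13)) = 22.4722

Closest pair: (3, 1) and (3, -8) with distance 9.0

The closest pair is (3, 1) and (3, -8) with Euclidean distance 9.0. For 5 points, brute-force pairwise comparison is shown above. For large n, the divide-and-conquer algorithm (sort by x, recurse on halves, check the dividing strip) achieves O(n log n).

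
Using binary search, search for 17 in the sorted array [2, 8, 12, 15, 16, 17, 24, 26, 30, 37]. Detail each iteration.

Binary search for 17 in [2, 8, 12, 15, 16, 17, 24, 26, 30, 37]:

lo=0, hi=9, mid=4, arr[mid]=16 -> 16 < 17, search right half
lo=5, hi=9, mid=7, arr[mid]=26 -> 26 > 17, search left half
lo=5, hi=6, mid=5, arr[mid]=17 -> Found target at index 5!

Binary search finds 17 at index 5 after 3 comparisons. The search repeatedly halves the search space by comparing with the middle element.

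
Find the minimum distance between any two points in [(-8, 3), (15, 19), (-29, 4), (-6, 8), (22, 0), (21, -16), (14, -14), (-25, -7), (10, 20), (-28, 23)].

Computing all pairwise distances among 10 points:

d((-8, 3), (15, 19)) = 28.0179
d((-8, 3), (-29, 4)) = 21.0238
d((-8, 3), (-6, 8)) = 5.3852
d((-8, 3), (22, 0)) = 30.1496
d((-8, 3), (21, -16)) = 34.6699
d((-8, 3), (14, -14)) = 27.8029
d((-8, 3), (-25, -7)) = 19.7231
d((-8, 3), (10, 20)) = 24.7588
d((-8, 3), (-28, 23)) = 28.2843
d((15, 19), (-29, 4)) = 46.4866
d((15, 19), (-6, 8)) = 23.7065
d((15, 19), (22, 0)) = 20.2485
d((15, 19), (21, -16)) = 35.5106
d((15, 19), (14, -14)) = 33.0151
d((15, 19), (-25, -7)) = 47.7074
d((15, 19), (10, 20)) = 5.099 <-- minimum
d((15, 19), (-28, 23)) = 43.1856
d((-29, 4), (-6, 8)) = 23.3452
d((-29, 4), (22, 0)) = 51.1566
d((-29, 4), (21, -16)) = 53.8516
d((-29, 4), (14, -14)) = 46.6154
d((-29, 4), (-25, -7)) = 11.7047
d((-29, 4), (10, 20)) = 42.1545
d((-29, 4), (-28, 23)) = 19.0263
d((-6, 8), (22, 0)) = 29.1204
d((-6, 8), (21, -16)) = 36.1248
d((-6, 8), (14, -14)) = 29.7321
d((-6, 8), (-25, -7)) = 24.2074
d((-6, 8), (10, 20)) = 20.0
d((-6, 8), (-28, 23)) = 26.6271
d((22, 0), (21, -16)) = 16.0312
d((22, 0), (14, -14)) = 16.1245
d((22, 0), (-25, -7)) = 47.5184
d((22, 0), (10, 20)) = 23.3238
d((22, 0), (-28, 23)) = 55.0364
d((21, -16), (14, -14)) = 7.2801
d((21, -16), (-25, -7)) = 46.8722
d((21, -16), (10, 20)) = 37.6431
d((21, -16), (-28, 23)) = 62.6259
d((14, -14), (-25, -7)) = 39.6232
d((14, -14), (10, 20)) = 34.2345
d((14, -14), (-28, 23)) = 55.9732
d((-25, -7), (10, 20)) = 44.2041
d((-25, -7), (-28, 23)) = 30.1496
d((10, 20), (-28, 23)) = 38.1182

Closest pair: (15, 19) and (10, 20) with distance 5.099

The closest pair is (15, 19) and (10, 20) with Euclidean distance 5.099. For 10 points, brute-force pairwise comparison is shown above. For large n, the divide-and-conquer algorithm (sort by x, recurse on halves, check the dividing strip) achieves O(n log n).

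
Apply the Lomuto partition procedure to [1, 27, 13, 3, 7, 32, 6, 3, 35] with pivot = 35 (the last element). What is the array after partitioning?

Lomuto partition with pivot = 35:

Initial array: [1, 27, 13, 3, 7, 32, 6, 3, 35]

arr[0]=1 <= 35: swap with position 0, array becomes [1, 27, 13, 3, 7, 32, 6, 3, 35]
arr[1]=27 <= 35: swap with position 1, array becomes [1, 27, 13, 3, 7, 32, 6, 3, 35]
arr[2]=13 <= 35: swap with position 2, array becomes [1, 27, 13, 3, 7, 32, 6, 3, 35]
arr[3]=3 <= 35: swap with position 3, array becomes [1, 27, 13, 3, 7, 32, 6, 3, 35]
arr[4]=7 <= 35: swap with position 4, array becomes [1, 27, 13, 3, 7, 32, 6, 3, 35]
arr[5]=32 <= 35: swap with position 5, array becomes [1, 27, 13, 3, 7, 32, 6, 3, 35]
arr[6]=6 <= 35: swap with position 6, array becomes [1, 27, 13, 3, 7, 32, 6, 3, 35]
arr[7]=3 <= 35: swap with position 7, array becomes [1, 27, 13, 3, 7, 32, 6, 3, 35]

Place pivot at position 8: [1, 27, 13, 3, 7, 32, 6, 3, 35]
Pivot position: 8

After partitioning with pivot 35, the array becomes [1, 27, 13, 3, 7, 32, 6, 3, 35]. The pivot is placed at index 8. All elements to the left of the pivot are <= 35, and all elements to the right are > 35.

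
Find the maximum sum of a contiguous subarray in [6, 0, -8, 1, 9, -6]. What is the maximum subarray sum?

Using Kadane's algorithm on [6, 0, -8, 1, 9, -6]:

Scanning through the array:
Position 1 (value 0): max_ending_here = 6, max_so_far = 6
Position 2 (value -8): max_ending_here = -2, max_so_far = 6
Position 3 (value 1): max_ending_here = 1, max_so_far = 6
Position 4 (value 9): max_ending_here = 10, max_so_far = 10
Position 5 (value -6): max_ending_here = 4, max_so_far = 10

Maximum subarray: [1, 9]
Maximum sum: 10

The maximum subarray is [1, 9] with sum 10. This subarray runs from index 3 to index 4.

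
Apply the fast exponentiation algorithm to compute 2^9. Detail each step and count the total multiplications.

Computing 2^9 by squaring (build up from 2^1; each line after the first costs one multiplication):

2^1 = 2
2^2 = (2^1)^2 = 2^2 = 4
2^4 = (2^2)^2 = 4^2 = 16
2^8 = (2^4)^2 = 16^2 = 256
2^9 = 2 * 2^8 = 2 * 256 = 512

Result: 512
Multiplications needed: 4 (4 lines after 2^1)

2^9 = 512. Using exponentiation by squaring, this requires 4 multiplications. The key idea: if the exponent is even, square the half-power; if odd, multiply by the base once.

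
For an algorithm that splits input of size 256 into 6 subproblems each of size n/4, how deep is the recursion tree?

For divide and conquer with division factor 4:

Problem sizes at each level:
Level 0: 256
Level 1: 64
Level 2: 16
Level 3: 4
Level 4: 1

The root is level 0 and the size-1 base case is level 4 (the tree spans levels 0 through 4, i.e. 5 levels counting the root), so the depth is the number of divisions: log_4(256) = 4

The recursion tree depth is log_4(256) = 4. At each level, the problem size is divided by 4, so it takes 4 divisions to reduce to a base case of size 1. The algorithm makes 6 recursive calls at each level.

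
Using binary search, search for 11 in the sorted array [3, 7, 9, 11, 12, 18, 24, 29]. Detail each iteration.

Binary search for 11 in [3, 7, 9, 11, 12, 18, 24, 29]:

lo=0, hi=7, mid=3, arr[mid]=11 -> Found target at index 3!

Binary search finds 11 at index 3 after 1 comparisons. The search repeatedly halves the search space by comparing with the middle element.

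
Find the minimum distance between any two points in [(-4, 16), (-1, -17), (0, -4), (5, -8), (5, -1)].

Computing all pairwise distances among 5 points:

d((-4, 16), (-1, -17)) = 33.1361
d((-4, 16), (0, -4)) = 20.3961
d((-4, 16), (5, -8)) = 25.632
d((-4, 16), (5, -1)) = 19.2354
d((-1, -17), (0, -4)) = 13.0384
d((-1, -17), (5, -8)) = 10.8167
d((-1, -17), (5, -1)) = 17.088
d((0, -4), (5, -8)) = 6.4031
d((0, -4), (5, -1)) = 5.831 <-- minimum
d((5, -8), (5, -1)) = 7.0

Closest pair: (0, -4) and (5, -1) with distance 5.831

The closest pair is (0, -4) and (5, -1) with Euclidean distance 5.831. For 5 points, brute-force pairwise comparison is shown above. For large n, the divide-and-conquer algorithm (sort by x, recurse on halves, check the dividing strip) achieves O(n log n).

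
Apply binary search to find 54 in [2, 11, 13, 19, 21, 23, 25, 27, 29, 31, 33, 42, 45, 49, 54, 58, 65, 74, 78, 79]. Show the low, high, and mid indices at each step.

Binary search for 54 in [2, 11, 13, 19, 21, 23, 25, 27, 29, 31, 33, 42, 45, 49, 54, 58, 65, 74, 78, 79]:

lo=0, hi=19, mid=9, arr[mid]=31 -> 31 < 54, search right half
lo=10, hi=19, mid=14, arr[mid]=54 -> Found target at index 14!

Binary search finds 54 at index 14 after 2 comparisons. The search repeatedly halves the search space by comparing with the middle element.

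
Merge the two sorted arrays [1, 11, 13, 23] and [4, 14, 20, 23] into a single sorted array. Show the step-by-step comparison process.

Merging process:

Compare 1 vs 4: take 1 from left. Merged: [1]
Compare 11 vs 4: take 4 from right. Merged: [1, 4]
Compare 11 vs 14: take 11 from left. Merged: [1, 4, 11]
Compare 13 vs 14: take 13 from left. Merged: [1, 4, 11, 13]
Compare 23 vs 14: take 14 from right. Merged: [1, 4, 11, 13, 14]
Compare 23 vs 20: take 20 from right. Merged: [1, 4, 11, 13, 14, 20]
Compare 23 vs 23: take 23 from left. Merged: [1, 4, 11, 13, 14, 20, 23]
Append remaining from right: [23]. Merged: [1, 4, 11, 13, 14, 20, 23, 23]

Final merged array: [1, 4, 11, 13, 14, 20, 23, 23]
Total comparisons: 7

The merged array is [1, 4, 11, 13, 14, 20, 23, 23], requiring 7 comparisons. The merge step runs in O(n) time where n is the total number of elements.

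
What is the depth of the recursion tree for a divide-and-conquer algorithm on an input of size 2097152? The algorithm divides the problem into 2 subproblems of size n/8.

For divide and conquer with division factor 8:

Problem sizes at each level:
Level 0: 2097152
Level 1: 262144
Level 2: 32768
Level 3: 4096
Level 4: 512
Level 5: 64
Level 6: 8
Level 7: 1

The root is level 0 and the size-1 base case is level 7 (the tree spans levels 0 through 7, i.e. 8 levels counting the root), so the depth is the number of divisions: log_8(2097152) = 7

The recursion tree depth is log_8(2097152) = 7. At each level, the problem size is divided by 8, so it takes 7 divisions to reduce to a base case of size 1. The algorithm makes 2 recursive calls at each level.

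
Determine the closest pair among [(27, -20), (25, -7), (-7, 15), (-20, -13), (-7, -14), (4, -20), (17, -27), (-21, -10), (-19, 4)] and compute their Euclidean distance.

Computing all pairwise distances among 9 points:

d((27, -20), (25, -7)) = 13.1529
d((27, -20), (-7, 15)) = 48.7955
d((27, -20), (-20, -13)) = 47.5184
d((27, -20), (-7, -14)) = 34.5254
d((27, -20), (4, -20)) = 23.0
d((27, -20), (17, -27)) = 12.2066
d((27, -20), (-21, -10)) = 49.0306
d((27, -20), (-19, 4)) = 51.8845
d((25, -7), (-7, 15)) = 38.833
d((25, -7), (-20, -13)) = 45.3982
d((25, -7), (-7, -14)) = 32.7567
d((25, -7), (4, -20)) = 24.6982
d((25, -7), (17, -27)) = 21.5407
d((25, -7), (-21, -10)) = 46.0977
d((25, -7), (-19, 4)) = 45.3542
d((-7, 15), (-20, -13)) = 30.8707
d((-7, 15), (-7, -14)) = 29.0
d((-7, 15), (4, -20)) = 36.6879
d((-7, 15), (17, -27)) = 48.3735
d((-7, 15), (-21, -10)) = 28.6531
d((-7, 15), (-19, 4)) = 16.2788
d((-20, -13), (-7, -14)) = 13.0384
d((-20, -13), (4, -20)) = 25.0
d((-20, -13), (17, -27)) = 39.5601
d((-20, -13), (-21, -10)) = 3.1623 <-- minimum
d((-20, -13), (-19, 4)) = 17.0294
d((-7, -14), (4, -20)) = 12.53
d((-7, -14), (17, -27)) = 27.2947
d((-7, -14), (-21, -10)) = 14.5602
d((-7, -14), (-19, 4)) = 21.6333
d((4, -20), (17, -27)) = 14.7648
d((4, -20), (-21, -10)) = 26.9258
d((4, -20), (-19, 4)) = 33.2415
d((17, -27), (-21, -10)) = 41.6293
d((17, -27), (-19, 4)) = 47.5079
d((-21, -10), (-19, 4)) = 14.1421

Closest pair: (-20, -13) and (-21, -10) with distance 3.1623

The closest pair is (-20, -13) and (-21, -10) with Euclidean distance 3.1623. For 9 points, brute-force pairwise comparison is shown above. For large n, the divide-and-conquer algorithm (sort by x, recurse on halves, check the dividing strip) achieves O(n log n).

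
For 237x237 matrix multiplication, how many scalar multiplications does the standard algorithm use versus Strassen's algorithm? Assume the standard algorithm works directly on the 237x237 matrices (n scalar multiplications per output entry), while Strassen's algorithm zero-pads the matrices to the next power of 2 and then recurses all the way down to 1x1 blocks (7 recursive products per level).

Matrix multiplication for 237x237 matrices:

Strassen's algorithm requires power-of-2 dimensions. Pad 237x237 to 256x256 (next power of 2).

Standard algorithm: 237^3 = 13312053 multiplications
Strassen's algorithm: 7^(log2(256)) = 7^8 = 5764801 multiplications
Savings: 13312053 - 5764801 = 7547252 multiplications

Standard: 13312053 multiplications (237^3). Strassen: 5764801 multiplications (7^8, after padding to 256x256). Strassen reduces 8 recursive multiplications to 7 at each level.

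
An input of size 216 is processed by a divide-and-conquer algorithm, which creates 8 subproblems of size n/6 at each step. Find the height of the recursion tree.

For divide and conquer with division factor 6:

Problem sizes at each level:
Level 0: 216
Level 1: 36
Level 2: 6
Level 3: 1

The root is level 0 and the size-1 base case is level 3 (the tree spans levels 0 through 3, i.e. 4 levels counting the root), so the depth is the number of divisions: log_6(216) = 3

The recursion tree depth is log_6(216) = 3. At each level, the problem size is divided by 6, so it takes 3 divisions to reduce to a base case of size 1. The algorithm makes 8 recursive calls at each level.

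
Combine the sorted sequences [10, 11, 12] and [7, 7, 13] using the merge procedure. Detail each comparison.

Merging process:

Compare 10 vs 7: take 7 from right. Merged: [7]
Compare 10 vs 7: take 7 from right. Merged: [7, 7]
Compare 10 vs 13: take 10 from left. Merged: [7, 7, 10]
Compare 11 vs 13: take 11 from left. Merged: [7, 7, 10, 11]
Compare 12 vs 13: take 12 from left. Merged: [7, 7, 10, 11, 12]
Append remaining from right: [13]. Merged: [7, 7, 10, 11, 12, 13]

Final merged array: [7, 7, 10, 11, 12, 13]
Total comparisons: 5

The merged array is [7, 7, 10, 11, 12, 13], requiring 5 comparisons. The merge step runs in O(n) time where n is the total number of elements.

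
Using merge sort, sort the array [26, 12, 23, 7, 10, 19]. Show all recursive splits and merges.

Merge sort trace:

Split: [26, 12, 23, 7, 10, 19] -> [26, 12, 23] and [7, 10, 19]
  Split: [26, 12, 23] -> [26] and [12, 23]
    Split: [12, 23] -> [12] and [23]
    Merge: [12] + [23] -> [12, 23]
  Merge: [26] + [12, 23] -> [12, 23, 26]
  Split: [7, 10, 19] -> [7] and [10, 19]
    Split: [10, 19] -> [10] and [19]
    Merge: [10] + [19] -> [10, 19]
  Merge: [7] + [10, 19] -> [7, 10, 19]
Merge: [12, 23, 26] + [7, 10, 19] -> [7, 10, 12, 19, 23, 26]

Final sorted array: [7, 10, 12, 19, 23, 26]

The merge sort proceeds by recursively splitting the array and merging sorted halves.
After all merges, the sorted array is [7, 10, 12, 19, 23, 26].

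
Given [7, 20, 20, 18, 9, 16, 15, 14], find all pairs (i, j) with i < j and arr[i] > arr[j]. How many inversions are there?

Finding inversions in [7, 20, 20, 18, 9, 16, 15, 14]:

(1, 3): arr[1]=20 > arr[3]=18
(1, 4): arr[1]=20 > arr[4]=9
(1, 5): arr[1]=20 > arr[5]=16
(1, 6): arr[1]=20 > arr[6]=15
(1, 7): arr[1]=20 > arr[7]=14
(2, 3): arr[2]=20 > arr[3]=18
(2, 4): arr[2]=20 > arr[4]=9
(2, 5): arr[2]=20 > arr[5]=16
(2, 6): arr[2]=20 > arr[6]=15
(2, 7): arr[2]=20 > arr[7]=14
(3, 4): arr[3]=18 > arr[4]=9
(3, 5): arr[3]=18 > arr[5]=16
(3, 6): arr[3]=18 > arr[6]=15
(3, 7): arr[3]=18 > arr[7]=14
(5, 6): arr[5]=16 > arr[6]=15
(5, 7): arr[5]=16 > arr[7]=14
(6, 7): arr[6]=15 > arr[7]=14

Total inversions: 17

The array has 17 inversion(s): (1,3), (1,4), (1,5), (1,6), (1,7), (2,3), (2,4), (2,5), (2,6), (2,7), (3,4), (3,5), (3,6), (3,7), (5,6), (5,7), (6,7). Each pair (i,j) satisfies i < j and arr[i] > arr[j].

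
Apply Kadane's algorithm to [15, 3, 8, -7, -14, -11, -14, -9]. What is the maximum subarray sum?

Using Kadane's algorithm on [15, 3, 8, -7, -14, -11, -14, -9]:

Scanning through the array:
Position 1 (value 3): max_ending_here = 18, max_so_far = 18
Position 2 (value 8): max_ending_here = 26, max_so_far = 26
Position 3 (value -7): max_ending_here = 19, max_so_far = 26
Position 4 (value -14): max_ending_here = 5, max_so_far = 26
Position 5 (value -11): max_ending_here = -6, max_so_far = 26
Position 6 (value -14): max_ending_here = -14, max_so_far = 26
Position 7 (value -9): max_ending_here = -9, max_so_far = 26

Maximum subarray: [15, 3, 8]
Maximum sum: 26

The maximum subarray is [15, 3, 8] with sum 26. This subarray runs from index 0 to index 2.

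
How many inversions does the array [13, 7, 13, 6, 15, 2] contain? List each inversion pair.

Finding inversions in [13, 7, 13, 6, 15, 2]:

(0, 1): arr[0]=13 > arr[1]=7
(0, 3): arr[0]=13 > arr[3]=6
(0, 5): arr[0]=13 > arr[5]=2
(1, 3): arr[1]=7 > arr[3]=6
(1, 5): arr[1]=7 > arr[5]=2
(2, 3): arr[2]=13 > arr[3]=6
(2, 5): arr[2]=13 > arr[5]=2
(3, 5): arr[3]=6 > arr[5]=2
(4, 5): arr[4]=15 > arr[5]=2

Total inversions: 9

The array has 9 inversion(s): (0,1), (0,3), (0,5), (1,3), (1,5), (2,3), (2,5), (3,5), (4,5). Each pair (i,j) satisfies i < j and arr[i] > arr[j].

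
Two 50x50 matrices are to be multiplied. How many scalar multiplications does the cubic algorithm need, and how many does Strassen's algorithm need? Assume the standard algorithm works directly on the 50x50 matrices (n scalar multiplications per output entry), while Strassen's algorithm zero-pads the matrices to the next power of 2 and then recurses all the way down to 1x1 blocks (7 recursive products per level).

Matrix multiplication for 50x50 matrices:

Strassen's algorithm requires power-of-2 dimensions. Pad 50x50 to 64x64 (next power of 2).

Standard algorithm: 50^3 = 125000 multiplications
Strassen's algorithm: 7^(log2(64)) = 7^6 = 117649 multiplications
Savings: 125000 - 117649 = 7351 multiplications

Standard: 125000 multiplications (50^3). Strassen: 117649 multiplications (7^6, after padding to 64x64). Strassen reduces 8 recursive multiplications to 7 at each level.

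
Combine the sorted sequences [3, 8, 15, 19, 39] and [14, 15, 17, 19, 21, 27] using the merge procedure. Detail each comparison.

Merging process:

Compare 3 vs 14: take 3 from left. Merged: [3]
Compare 8 vs 14: take 8 from left. Merged: [3, 8]
Compare 15 vs 14: take 14 from right. Merged: [3, 8, 14]
Compare 15 vs 15: take 15 from left. Merged: [3, 8, 14, 15]
Compare 19 vs 15: take 15 from right. Merged: [3, 8, 14, 15, 15]
Compare 19 vs 17: take 17 from right. Merged: [3, 8, 14, 15, 15, 17]
Compare 19 vs 19: take 19 from left. Merged: [3, 8, 14, 15, 15, 17, 19]
Compare 39 vs 19: take 19 from right. Merged: [3, 8, 14, 15, 15, 17, 19, 19]
Compare 39 vs 21: take 21 from right. Merged: [3, 8, 14, 15, 15, 17, 19, 19, 21]
Compare 39 vs 27: take 27 from right. Merged: [3, 8, 14, 15, 15, 17, 19, 19, 21, 27]
Append remaining from left: [39]. Merged: [3, 8, 14, 15, 15, 17, 19, 19, 21, 27, 39]

Final merged array: [3, 8, 14, 15, 15, 17, 19, 19, 21, 27, 39]
Total comparisons: 10

The merged array is [3, 8, 14, 15, 15, 17, 19, 19, 21, 27, 39], requiring 10 comparisons. The merge step runs in O(n) time where n is the total number of elements.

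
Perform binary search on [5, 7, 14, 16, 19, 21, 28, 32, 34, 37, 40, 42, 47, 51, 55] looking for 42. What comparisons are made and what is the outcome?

Binary search for 42 in [5, 7, 14, 16, 19, 21, 28, 32, 34, 37, 40, 42, 47, 51, 55]:

lo=0, hi=14, mid=7, arr[mid]=32 -> 32 < 42, search right half
lo=8, hi=14, mid=11, arr[mid]=42 -> Found target at index 11!

Binary search finds 42 at index 11 after 2 comparisons. The search repeatedly halves the search space by comparing with the middle element.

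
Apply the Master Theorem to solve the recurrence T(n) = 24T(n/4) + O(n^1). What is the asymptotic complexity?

Master Theorem for T(n) = 24T(n/4) + O(n^1):

a = 24, b = 4, c = 1
log_b(a) = log_4(24) = 2.2925

Case 1: c = 1 < log_4(24) = 2.2925
T(n) = O(n^(log_4 24))

For T(n) = 24T(n/4) + O(n^1): log_4(24) = 2.2925. This is Case 1 of the Master Theorem (c < log_b(a), work dominated by leaves), giving O(n^(log_4 24)).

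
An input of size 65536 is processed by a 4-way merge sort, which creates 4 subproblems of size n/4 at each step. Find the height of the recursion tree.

For divide and conquer with division factor 4:

Problem sizes at each level:
Level 0: 65536
Level 1: 16384
Level 2: 4096
Level 3: 1024
Level 4: 256
Level 5: 64
Level 6: 16
Level 7: 4
Level 8: 1

The root is level 0 and the size-1 base case is level 8 (the tree spans levels 0 through 8, i.e. 9 levels counting the root), so the depth is the number of divisions: log_4(65536) = 8

The recursion tree depth is log_4(65536) = 8. At each level, the problem size is divided by 4, so it takes 8 divisions to reduce to a base case of size 1. The algorithm makes 4 recursive calls at each level.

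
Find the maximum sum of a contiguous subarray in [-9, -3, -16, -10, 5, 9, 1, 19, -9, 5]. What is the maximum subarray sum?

Using Kadane's algorithm on [-9, -3, -16, -10, 5, 9, 1, 19, -9, 5]:

Scanning through the array:
Position 1 (value -3): max_ending_here = -3, max_so_far = -3
Position 2 (value -16): max_ending_here = -16, max_so_far = -3
Position 3 (value -10): max_ending_here = -10, max_so_far = -3
Position 4 (value 5): max_ending_here = 5, max_so_far = 5
Position 5 (value 9): max_ending_here = 14, max_so_far = 14
Position 6 (value 1): max_ending_here = 15, max_so_far = 15
Position 7 (value 19): max_ending_here = 34, max_so_far = 34
Position 8 (value -9): max_ending_here = 25, max_so_far = 34
Position 9 (value 5): max_ending_here = 30, max_so_far = 34

Maximum subarray: [5, 9, 1, 19]
Maximum sum: 34

The maximum subarray is [5, 9, 1, 19] with sum 34. This subarray runs from index 4 to index 7.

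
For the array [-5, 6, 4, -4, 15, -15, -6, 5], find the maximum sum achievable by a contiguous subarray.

Using Kadane's algorithm on [-5, 6, 4, -4, 15, -15, -6, 5]:

Scanning through the array:
Position 1 (value 6): max_ending_here = 6, max_so_far = 6
Position 2 (value 4): max_ending_here = 10, max_so_far = 10
Position 3 (value -4): max_ending_here = 6, max_so_far = 10
Position 4 (value 15): max_ending_here = 21, max_so_far = 21
Position 5 (value -15): max_ending_here = 6, max_so_far = 21
Position 6 (value -6): max_ending_here = 0, max_so_far = 21
Position 7 (value 5): max_ending_here = 5, max_so_far = 21

Maximum subarray: [6, 4, -4, 15]
Maximum sum: 21

The maximum subarray is [6, 4, -4, 15] with sum 21. This subarray runs from index 1 to index 4.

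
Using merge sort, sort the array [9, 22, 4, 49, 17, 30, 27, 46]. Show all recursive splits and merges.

Merge sort trace:

Split: [9, 22, 4, 49, 17, 30, 27, 46] -> [9, 22, 4, 49] and [17, 30, 27, 46]
  Split: [9, 22, 4, 49] -> [9, 22] and [4, 49]
    Split: [9, 22] -> [9] and [22]
    Merge: [9] + [22] -> [9, 22]
    Split: [4, 49] -> [4] and [49]
    Merge: [4] + [49] -> [4, 49]
  Merge: [9, 22] + [4, 49] -> [4, 9, 22, 49]
  Split: [17, 30, 27, 46] -> [17, 30] and [27, 46]
    Split: [17, 30] -> [17] and [30]
    Merge: [17] + [30] -> [17, 30]
    Split: [27, 46] -> [27] and [46]
    Merge: [27] + [46] -> [27, 46]
  Merge: [17, 30] + [27, 46] -> [17, 27, 30, 46]
Merge: [4, 9, 22, 49] + [17, 27, 30, 46] -> [4, 9, 17, 22, 27, 30, 46, 49]

Final sorted array: [4, 9, 17, 22, 27, 30, 46, 49]

The merge sort proceeds by recursively splitting the array and merging sorted halves.
After all merges, the sorted array is [4, 9, 17, 22, 27, 30, 46, 49].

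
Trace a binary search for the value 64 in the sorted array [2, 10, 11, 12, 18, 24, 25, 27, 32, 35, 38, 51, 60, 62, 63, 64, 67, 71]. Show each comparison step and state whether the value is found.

Binary search for 64 in [2, 10, 11, 12, 18, 24, 25, 27, 32, 35, 38, 51, 60, 62, 63, 64, 67, 71]:

lo=0, hi=17, mid=8, arr[mid]=32 -> 32 < 64, search right half
lo=9, hi=17, mid=13, arr[mid]=62 -> 62 < 64, search right half
lo=14, hi=17, mid=15, arr[mid]=64 -> Found target at index 15!

Binary search finds 64 at index 15 after 3 comparisons. The search repeatedly halves the search space by comparing with the middle element.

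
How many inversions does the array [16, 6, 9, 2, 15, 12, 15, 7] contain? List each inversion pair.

Finding inversions in [16, 6, 9, 2, 15, 12, 15, 7]:

(0, 1): arr[0]=16 > arr[1]=6
(0, 2): arr[0]=16 > arr[2]=9
(0, 3): arr[0]=16 > arr[3]=2
(0, 4): arr[0]=16 > arr[4]=15
(0, 5): arr[0]=16 > arr[5]=12
(0, 6): arr[0]=16 > arr[6]=15
(0, 7): arr[0]=16 > arr[7]=7
(1, 3): arr[1]=6 > arr[3]=2
(2, 3): arr[2]=9 > arr[3]=2
(2, 7): arr[2]=9 > arr[7]=7
(4, 5): arr[4]=15 > arr[5]=12
(4, 7): arr[4]=15 > arr[7]=7
(5, 7): arr[5]=12 > arr[7]=7
(6, 7): arr[6]=15 > arr[7]=7

Total inversions: 14

The array has 14 inversion(s): (0,1), (0,2), (0,3), (0,4), (0,5), (0,6), (0,7), (1,3), (2,3), (2,7), (4,5), (4,7), (5,7), (6,7). Each pair (i,j) satisfies i < j and arr[i] > arr[j].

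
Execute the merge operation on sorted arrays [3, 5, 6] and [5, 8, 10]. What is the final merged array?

Merging process:

Compare 3 vs 5: take 3 from left. Merged: [3]
Compare 5 vs 5: take 5 from left. Merged: [3, 5]
Compare 6 vs 5: take 5 from right. Merged: [3, 5, 5]
Compare 6 vs 8: take 6 from left. Merged: [3, 5, 5, 6]
Append remaining from right: [8, 10]. Merged: [3, 5, 5, 6, 8, 10]

Final merged array: [3, 5, 5, 6, 8, 10]
Total comparisons: 4

The merged array is [3, 5, 5, 6, 8, 10], requiring 4 comparisons. The merge step runs in O(n) time where n is the total number of elements.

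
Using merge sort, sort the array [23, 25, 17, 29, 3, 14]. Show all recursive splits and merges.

Merge sort trace:

Split: [23, 25, 17, 29, 3, 14] -> [23, 25, 17] and [29, 3, 14]
  Split: [23, 25, 17] -> [23] and [25, 17]
    Split: [25, 17] -> [25] and [17]
    Merge: [25] + [17] -> [17, 25]
  Merge: [23] + [17, 25] -> [17, 23, 25]
  Split: [29, 3, 14] -> [29] and [3, 14]
    Split: [3, 14] -> [3] and [14]
    Merge: [3] + [14] -> [3, 14]
  Merge: [29] + [3, 14] -> [3, 14, 29]
Merge: [17, 23, 25] + [3, 14, 29] -> [3, 14, 17, 23, 25, 29]

Final sorted array: [3, 14, 17, 23, 25, 29]

The merge sort proceeds by recursively splitting the array and merging sorted halves.
After all merges, the sorted array is [3, 14, 17, 23, 25, 29].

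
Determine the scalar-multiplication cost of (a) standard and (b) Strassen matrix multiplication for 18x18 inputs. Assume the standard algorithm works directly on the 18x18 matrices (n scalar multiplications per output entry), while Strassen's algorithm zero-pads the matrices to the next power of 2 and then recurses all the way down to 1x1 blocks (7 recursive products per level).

Matrix multiplication for 18x18 matrices:

Strassen's algorithm requires power-of-2 dimensions. Pad 18x18 to 32x32 (next power of 2).

Standard algorithm: 18^3 = 5832 multiplications
Strassen's algorithm: 7^(log2(32)) = 7^5 = 16807 multiplications
Difference: 5832 - 16807 = -10975 (Strassen uses MORE here due to padding overhead — for small or just-over-power-of-2 n, padding can outweigh the per-level savings)

Standard: 5832 multiplications (18^3). Strassen: 16807 multiplications (7^5, after padding to 32x32). Strassen reduces 8 recursive multiplications to 7 at each level.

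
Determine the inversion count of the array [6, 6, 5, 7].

Finding inversions in [6, 6, 5, 7]:

(0, 2): arr[0]=6 > arr[2]=5
(1, 2): arr[1]=6 > arr[2]=5

Total inversions: 2

The array has 2 inversion(s): (0,2), (1,2). Each pair (i,j) satisfies i < j and arr[i] > arr[j].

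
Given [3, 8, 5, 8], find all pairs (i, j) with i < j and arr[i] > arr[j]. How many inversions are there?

Finding inversions in [3, 8, 5, 8]:

(1, 2): arr[1]=8 > arr[2]=5

Total inversions: 1

The array has 1 inversion(s): (1,2). Each pair (i,j) satisfies i < j and arr[i] > arr[j].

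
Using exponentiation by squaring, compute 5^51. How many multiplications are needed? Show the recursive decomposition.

Computing 5^51 by squaring (build up from 5^1; each line after the first costs one multiplication):

5^1 = 5
5^2 = (5^1)^2 = 5^2 = 25
5^3 = 5 * 5^2 = 5 * 25 = 125
5^6 = (5^3)^2 = 125^2 = 15625
5^12 = (5^6)^2 = 15625^2 = 244140625
5^24 = (5^12)^2 = 244140625^2 = 59604644775390625
5^25 = 5 * 5^24 = 5 * 59604644775390625 = 298023223876953125
5^50 = (5^25)^2 = 298023223876953125^2 = 88817841970012523233890533447265625
5^51 = 5 * 5^50 = 5 * 88817841970012523233890533447265625 = 444089209850062616169452667236328125

Result: 444089209850062616169452667236328125
Multiplications needed: 8 (8 lines after 5^1)

5^51 = 444089209850062616169452667236328125. Using exponentiation by squaring, this requires 8 multiplications. The key idea: if the exponent is even, square the half-power; if odd, multiply by the base once.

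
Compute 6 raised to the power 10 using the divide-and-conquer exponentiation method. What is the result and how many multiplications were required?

Computing 6^10 by squaring (build up from 6^1; each line after the first costs one multiplication):

6^1 = 6
6^2 = (6^1)^2 = 6^2 = 36
6^4 = (6^2)^2 = 36^2 = 1296
6^5 = 6 * 6^4 = 6 * 1296 = 7776
6^10 = (6^5)^2 = 7776^2 = 60466176

Result: 60466176
Multiplications needed: 4 (4 lines after 6^1)

6^10 = 60466176. Using exponentiation by squaring, this requires 4 multiplications. The key idea: if the exponent is even, square the half-power; if odd, multiply by the base once.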